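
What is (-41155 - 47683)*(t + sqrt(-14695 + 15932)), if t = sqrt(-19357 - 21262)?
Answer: -88838*sqrt(1237) - 88838*I*sqrt(40619) ≈ -3.1245e+6 - 1.7905e+7*I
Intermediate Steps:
t = I*sqrt(40619) (t = sqrt(-40619) = I*sqrt(40619) ≈ 201.54*I)
(-41155 - 47683)*(t + sqrt(-14695 + 15932)) = (-41155 - 47683)*(I*sqrt(40619) + sqrt(-14695 + 15932)) = -88838*(I*sqrt(40619) + sqrt(1237)) = -88838*(sqrt(1237) + I*sqrt(40619)) = -88838*sqrt(1237) - 88838*I*sqrt(40619)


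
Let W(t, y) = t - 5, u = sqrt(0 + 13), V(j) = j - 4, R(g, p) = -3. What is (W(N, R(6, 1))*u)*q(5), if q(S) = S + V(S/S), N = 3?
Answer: -4*sqrt(13) ≈ -14.422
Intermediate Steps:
V(j) = -4 + j
u = sqrt(13) ≈ 3.6056
q(S) = -3 + S (q(S) = S + (-4 + S/S) = S + (-4 + 1) = S - 3 = -3 + S)
W(t, y) = -5 + t
(W(N, R(6, 1))*u)*q(5) = ((-5 + 3)*sqrt(13))*(-3 + 5) = -2*sqrt(13)*2 = -4*sqrt(13)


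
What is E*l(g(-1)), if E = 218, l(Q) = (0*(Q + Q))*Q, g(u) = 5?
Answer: 0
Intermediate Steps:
l(Q) = 0 (l(Q) = (0*(2*Q))*Q = 0*Q = 0)
E*l(g(-1)) = 218*0 = 0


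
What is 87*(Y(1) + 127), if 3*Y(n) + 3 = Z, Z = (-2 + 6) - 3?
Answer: 10991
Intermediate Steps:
Z = 1 (Z = 4 - 3 = 1)
Y(n) = -2/3 (Y(n) = -1 + (1/3)*1 = -1 + 1/3 = -2/3)
87*(Y(1) + 127) = 87*(-2/3 + 127) = 87*(379/3) = 10991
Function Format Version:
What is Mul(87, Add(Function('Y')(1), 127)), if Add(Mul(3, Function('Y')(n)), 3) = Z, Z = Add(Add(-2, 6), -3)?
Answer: 10991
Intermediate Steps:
Z = 1 (Z = Add(4, -3) = 1)
Function('Y')(n) = Rational(-2, 3) (Function('Y')(n) = Add(-1, Mul(Rational(1, 3), 1)) = Add(-1, Rational(1, 3)) = Rational(-2, 3))
Mul(87, Add(Function('Y')(1), 127)) = Mul(87, Add(Rational(-2, 3), 127)) = Mul(87, Rational(379, 3)) = 10991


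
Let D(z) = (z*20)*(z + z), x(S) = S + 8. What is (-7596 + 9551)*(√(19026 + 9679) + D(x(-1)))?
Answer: 3831800 + 1955*√28705 ≈ 4.1630e+6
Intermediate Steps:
x(S) = 8 + S
D(z) = 40*z² (D(z) = (20*z)*(2*z) = 40*z²)
(-7596 + 9551)*(√(19026 + 9679) + D(x(-1))) = (-7596 + 9551)*(√(19026 + 9679) + 40*(8 - 1)²) = 1955*(√28705 + 40*7²) = 1955*(√28705 + 40*49) = 1955*(√28705 + 1960) = 1955*(1960 + √28705) = 3831800 + 1955*√28705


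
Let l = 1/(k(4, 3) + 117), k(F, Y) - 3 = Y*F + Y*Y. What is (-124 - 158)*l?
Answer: -2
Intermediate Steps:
k(F, Y) = 3 + Y**2 + F*Y (k(F, Y) = 3 + (Y*F + Y*Y) = 3 + (F*Y + Y**2) = 3 + (Y**2 + F*Y) = 3 + Y**2 + F*Y)
l = 1/141 (l = 1/((3 + 3**2 + 4*3) + 117) = 1/((3 + 9 + 12) + 117) = 1/(24 + 117) = 1/141 ≈ 0.0070922)
(-124 - 158)*l = (-124 - 158)*(1/141) = -282*1/141 = -2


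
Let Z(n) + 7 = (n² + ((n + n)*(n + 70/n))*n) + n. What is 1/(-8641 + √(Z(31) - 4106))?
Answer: -8641/74606080 - √60801/74606080 ≈ -0.00011913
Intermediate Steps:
Z(n) = -7 + n + n² + 2*n²*(n + 70/n) (Z(n) = -7 + ((n² + ((n + n)*(n + 70/n))*n) + n) = -7 + ((n² + ((2*n)*(n + 70/n))*n) + n) = -7 + ((n² + (2*n*(n + 70/n))*n) + n) = -7 + ((n² + 2*n²*(n + 70/n)) + n) = -7 + (n + n² + 2*n²*(n + 70/n)) = -7 + n + n² + 2*n²*(n + 70/n))
1/(-8641 + √(Z(31) - 4106)) = 1/(-8641 + √((-7 + 31² + 2*31³ + 141*31) - 4106)) = 1/(-8641 + √((-7 + 961 + 2*29791 + 4371) - 4106)) = 1/(-8641 + √((-7 + 961 + 59582 + 4371) - 4106)) = 1/(-8641 + √(64907 - 4106)) = 1/(-8641 + √60801)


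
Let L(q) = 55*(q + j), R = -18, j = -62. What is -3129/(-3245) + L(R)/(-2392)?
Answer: 2720321/970255 ≈ 2.8037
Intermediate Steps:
L(q) = -3410 + 55*q (L(q) = 55*(q - 62) = 55*(-62 + q) = -3410 + 55*q)
-3129/(-3245) + L(R)/(-2392) = -3129/(-3245) + (-3410 + 55*(-18))/(-2392) = -3129*(-1/3245) + (-3410 - 990)*(-1/2392) = 3129/3245 - 4400*(-1/2392) = 3129/3245 + 550/299 = 2720321/970255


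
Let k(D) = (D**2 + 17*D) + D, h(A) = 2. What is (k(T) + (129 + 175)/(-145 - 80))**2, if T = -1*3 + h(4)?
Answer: 17048641/50625 ≈ 336.76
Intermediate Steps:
T = -1 (T = -1*3 + 2 = -3 + 2 = -1)
k(D) = D**2 + 18*D
(k(T) + (129 + 175)/(-145 - 80))**2 = (-(18 - 1) + (129 + 175)/(-145 - 80))**2 = (-1*17 + 304/(-225))**2 = (-17 + 304*(-1/225))**2 = (-17 - 304/225)**2 = (-4129/225)**2 = 17048641/50625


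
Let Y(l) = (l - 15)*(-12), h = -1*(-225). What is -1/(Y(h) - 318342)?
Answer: 1/320862 ≈ 3.1166e-6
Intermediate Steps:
h = 225
Y(l) = 180 - 12*l (Y(l) = (-15 + l)*(-12) = 180 - 12*l)
-1/(Y(h) - 318342) = -1/((180 - 12*225) - 318342) = -1/((180 - 2700) - 318342) = -1/(-2520 - 318342) = -1/(-320862) = -1*(-1/320862) = 1/320862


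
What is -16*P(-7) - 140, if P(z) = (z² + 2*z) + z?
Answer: -588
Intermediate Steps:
P(z) = z² + 3*z
-16*P(-7) - 140 = -(-112)*(3 - 7) - 140 = -(-112)*(-4) - 140 = -16*28 - 140 = -448 - 140 = -588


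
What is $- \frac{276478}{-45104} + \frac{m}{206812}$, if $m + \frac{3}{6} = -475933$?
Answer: $\frac{558007243}{145750757} \approx 3.8285$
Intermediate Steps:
$m = - \frac{951867}{2}$ ($m = - \frac{1}{2} - 475933 = - \frac{951867}{2} \approx -4.7593 \cdot 10^{5}$)
$- \frac{276478}{-45104} + \frac{m}{206812} = - \frac{276478}{-45104} - \frac{951867}{2 \cdot 206812} = \left(-276478\right) \left(- \frac{1}{45104}\right) - \frac{951867}{413624} = \frac{138239}{22552} - \frac{951867}{413624} = \frac{558007243}{145750757}$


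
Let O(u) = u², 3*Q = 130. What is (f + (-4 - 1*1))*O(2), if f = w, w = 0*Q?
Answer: -20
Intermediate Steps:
Q = 130/3 (Q = (⅓)*130 = 130/3 ≈ 43.333)
w = 0 (w = 0*(130/3) = 0)
f = 0
(f + (-4 - 1*1))*O(2) = (0 + (-4 - 1*1))*2² = (0 + (-4 - 1))*4 = (0 - 5)*4 = -5*4 = -20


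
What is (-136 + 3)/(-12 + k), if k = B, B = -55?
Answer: 133/67 ≈ 1.9851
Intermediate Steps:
k = -55
(-136 + 3)/(-12 + k) = (-136 + 3)/(-12 - 55) = -133/(-67) = -133*(-1/67) = 133/67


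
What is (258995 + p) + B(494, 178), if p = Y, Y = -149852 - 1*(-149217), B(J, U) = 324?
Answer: 258684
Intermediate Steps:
Y = -635 (Y = -149852 + 149217 = -635)
p = -635
(258995 + p) + B(494, 178) = (258995 - 635) + 324 = 258360 + 324 = 258684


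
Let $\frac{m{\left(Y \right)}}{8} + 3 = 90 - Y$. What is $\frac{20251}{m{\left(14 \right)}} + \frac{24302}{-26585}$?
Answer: $\frac{524180467}{15525640} \approx 33.762$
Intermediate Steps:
$m{\left(Y \right)} = 696 - 8 Y$ ($m{\left(Y \right)} = -24 + 8 \left(90 - Y\right) = -24 - \left(-720 + 8 Y\right) = 696 - 8 Y$)
$\frac{20251}{m{\left(14 \right)}} + \frac{24302}{-26585} = \frac{20251}{696 - 112} + \frac{24302}{-26585} = \frac{20251}{696 - 112} + 24302 \left(- \frac{1}{26585}\right) = \frac{20251}{584} - \frac{24302}{26585} = \frac{524180467}{15525640}$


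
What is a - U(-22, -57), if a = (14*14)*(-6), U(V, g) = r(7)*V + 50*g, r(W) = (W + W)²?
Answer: 5986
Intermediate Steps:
r(W) = 4*W² (r(W) = (2*W)² = 4*W²)
U(V, g) = 50*g + 196*V (U(V, g) = (4*7²)*V + 50*g = (4*49)*V + 50*g = 196*V + 50*g = 50*g + 196*V)
a = -1176 (a = 196*(-6) = -1176)
a - U(-22, -57) = -1176 - (50*(-57) + 196*(-22)) = -1176 - (-2850 - 4312) = -1176 - 1*(-7162) = -1176 + 7162 = 5986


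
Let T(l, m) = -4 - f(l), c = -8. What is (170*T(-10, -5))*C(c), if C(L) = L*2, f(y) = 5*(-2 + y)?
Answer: -152320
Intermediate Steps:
f(y) = -10 + 5*y
C(L) = 2*L
T(l, m) = 6 - 5*l (T(l, m) = -4 - (-10 + 5*l) = -4 + (10 - 5*l) = 6 - 5*l)
(170*T(-10, -5))*C(c) = (170*(6 - 5*(-10)))*(2*(-8)) = (170*(6 + 50))*(-16) = (170*56)*(-16) = 9520*(-16) = -152320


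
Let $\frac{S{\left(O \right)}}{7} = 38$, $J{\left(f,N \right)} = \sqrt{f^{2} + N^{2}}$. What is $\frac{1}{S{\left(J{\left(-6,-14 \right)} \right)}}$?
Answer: $\frac{1}{266} \approx 0.0037594$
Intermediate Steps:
$J{\left(f,N \right)} = \sqrt{N^{2} + f^{2}}$
$S{\left(O \right)} = 266$ ($S{\left(O \right)} = 7 \cdot 38 = 266$)
$\frac{1}{S{\left(J{\left(-6,-14 \right)} \right)}} = \frac{1}{266}$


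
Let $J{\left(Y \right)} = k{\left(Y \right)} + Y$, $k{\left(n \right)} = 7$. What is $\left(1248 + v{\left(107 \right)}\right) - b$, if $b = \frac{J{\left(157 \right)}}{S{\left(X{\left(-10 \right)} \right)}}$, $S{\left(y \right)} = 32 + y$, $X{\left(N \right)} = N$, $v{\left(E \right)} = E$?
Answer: $\frac{14823}{11} \approx 1347.5$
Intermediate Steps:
$J{\left(Y \right)} = 7 + Y$
$b = \frac{82}{11}$ ($b = \frac{7 + 157}{32 - 10} = \frac{164}{22} = 164 \cdot \frac{1}{22} = \frac{82}{11} \approx 7.4545$)
$\left(1248 + v{\left(107 \right)}\right) - b = \left(1248 + 107\right) - \frac{82}{11} = 1355 - \frac{82}{11} = \frac{14823}{11}$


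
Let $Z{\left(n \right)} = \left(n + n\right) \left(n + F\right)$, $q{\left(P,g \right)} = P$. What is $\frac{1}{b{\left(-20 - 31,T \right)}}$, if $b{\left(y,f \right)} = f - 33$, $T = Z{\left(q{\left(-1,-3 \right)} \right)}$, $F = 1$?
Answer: $- \frac{1}{33} \approx -0.030303$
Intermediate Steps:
$Z{\left(n \right)} = 2 n \left(1 + n\right)$ ($Z{\left(n \right)} = \left(n + n\right) \left(n + 1\right) = 2 n \left(1 + n\right)$)
$T = 0$ ($T = 2 \left(-1\right) \left(1 - 1\right) = 2 \left(-1\right) 0 = 0$)
$b{\left(y,f \right)} = -33 + f$ ($b{\left(y,f \right)} = f - 33 = -33 + f$)
$\frac{1}{b{\left(-20 - 31,T \right)}} = \frac{1}{-33 + 0} = \frac{1}{-33} = - \frac{1}{33}$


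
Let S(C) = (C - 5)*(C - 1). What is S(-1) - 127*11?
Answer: -1385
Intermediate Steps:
S(C) = (-1 + C)*(-5 + C) (S(C) = (-5 + C)*(-1 + C) = (-1 + C)*(-5 + C))
S(-1) - 127*11 = (5 + (-1)**2 - 6*(-1)) - 127*11 = (5 + 1 + 6) - 1397 = 12 - 1397 = -1385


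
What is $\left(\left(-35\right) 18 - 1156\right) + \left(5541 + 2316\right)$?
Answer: $6071$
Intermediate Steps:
$\left(\left(-35\right) 18 - 1156\right) + \left(5541 + 2316\right) = \left(-630 - 1156\right) + 7857 = -1786 + 7857 = 6071$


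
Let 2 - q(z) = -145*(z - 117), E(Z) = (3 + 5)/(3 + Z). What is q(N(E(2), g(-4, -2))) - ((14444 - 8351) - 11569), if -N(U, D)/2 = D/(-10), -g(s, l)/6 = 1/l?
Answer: -11400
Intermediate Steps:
E(Z) = 8/(3 + Z)
g(s, l) = -6/l
N(U, D) = D/5 (N(U, D) = -2*D/(-10) = -2*D*(-1)/10 = -(-1)*D/5 = D/5)
q(z) = -16963 + 145*z (q(z) = 2 - (-145)*(z - 117) = 2 - (-145)*(-117 + z) = 2 - (16965 - 145*z) = 2 + (-16965 + 145*z) = -16963 + 145*z)
q(N(E(2), g(-4, -2))) - ((14444 - 8351) - 11569) = (-16963 + 145*((-6/(-2))/5)) - ((14444 - 8351) - 11569) = (-16963 + 145*((-6*(-1/2))/5)) - (6093 - 11569) = (-16963 + 145*((1/5)*3)) - 1*(-5476) = (-16963 + 145*(3/5)) + 5476 = (-16963 + 87) + 5476 = -16876 + 5476 = -11400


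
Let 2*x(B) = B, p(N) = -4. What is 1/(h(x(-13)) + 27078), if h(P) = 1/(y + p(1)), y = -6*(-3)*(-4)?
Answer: 76/2057927 ≈ 3.6930e-5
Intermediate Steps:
y = -72 (y = 18*(-4) = -72)
x(B) = B/2
h(P) = -1/76 (h(P) = 1/(-72 - 4) = 1/(-76) = -1/76)
1/(h(x(-13)) + 27078) = 1/(-1/76 + 27078) = 1/(2057927/76) = 76/2057927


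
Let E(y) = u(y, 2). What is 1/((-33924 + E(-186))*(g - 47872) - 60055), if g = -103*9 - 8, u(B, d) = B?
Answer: 1/1664746715 ≈ 6.0069e-10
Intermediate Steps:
E(y) = y
g = -935 (g = -927 - 8 = -935)
1/((-33924 + E(-186))*(g - 47872) - 60055) = 1/((-33924 - 186)*(-935 - 47872) - 60055) = 1/(-34110*(-48807) - 60055) = 1/(1664806770 - 60055) = 1/1664746715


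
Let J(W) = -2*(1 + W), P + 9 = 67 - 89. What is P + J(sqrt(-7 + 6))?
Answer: -33 - 2*I ≈ -33.0 - 2.0*I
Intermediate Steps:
P = -31 (P = -9 + (67 - 89) = -9 - 22 = -31)
J(W) = -2 - 2*W
P + J(sqrt(-7 + 6)) = -31 + (-2 - 2*sqrt(-7 + 6)) = -31 + (-2 - 2*I) = -33 - 2*I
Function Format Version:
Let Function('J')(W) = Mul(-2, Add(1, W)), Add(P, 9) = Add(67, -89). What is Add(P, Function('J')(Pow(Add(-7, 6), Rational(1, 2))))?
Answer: Add(-33, Mul(-2, I)) ≈ Add(-33.000, Mul(-2.0000, I))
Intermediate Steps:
P = -31 (P = Add(-9, Add(67, -89)) = Add(-9, -22) = -31)
Function('J')(W) = Add(-2, Mul(-2, W))
Add(P, Function('J')(Pow(Add(-7, 6), Rational(1, 2)))) = Add(-31, Add(-2, Mul(-2, Pow(Add(-7, 6), Rational(1, 2))))) = Add(-31, Add(-2, Mul(-2, Pow(-1, Rational(1, 2))))) = Add(-31, Add(-2, Mul(-2, I))) = Add(-33, Mul(-2, I))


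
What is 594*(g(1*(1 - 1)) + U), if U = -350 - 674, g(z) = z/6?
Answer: -608256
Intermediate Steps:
g(z) = z/6 (g(z) = z*(⅙) = z/6)
U = -1024
594*(g(1*(1 - 1)) + U) = 594*((1*(1 - 1))/6 - 1024) = 594*((1*0)/6 - 1024) = 594*((⅙)*0 - 1024) = 594*(0 - 1024) = 594*(-1024) = -608256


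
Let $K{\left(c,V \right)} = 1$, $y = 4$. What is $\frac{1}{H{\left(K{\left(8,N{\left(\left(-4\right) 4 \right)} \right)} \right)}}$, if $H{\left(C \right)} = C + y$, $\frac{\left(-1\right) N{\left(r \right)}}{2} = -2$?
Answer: $\frac{1}{5} \approx 0.2$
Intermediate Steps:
$N{\left(r \right)} = 4$ ($N{\left(r \right)} = \left(-2\right) \left(-2\right) = 4$)
$H{\left(C \right)} = 4 + C$ ($H{\left(C \right)} = C + 4 = 4 + C$)
$\frac{1}{H{\left(K{\left(8,N{\left(\left(-4\right) 4 \right)} \right)} \right)}} = \frac{1}{4 + 1} = \frac{1}{5}$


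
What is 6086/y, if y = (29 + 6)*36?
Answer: 3043/630 ≈ 4.8302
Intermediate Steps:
y = 1260 (y = 35*36 = 1260)
6086/y = 6086/1260 = 6086*(1/1260) = 3043/630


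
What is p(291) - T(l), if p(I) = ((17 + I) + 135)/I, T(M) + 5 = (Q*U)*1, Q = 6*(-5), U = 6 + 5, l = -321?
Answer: 97928/291 ≈ 336.52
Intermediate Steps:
U = 11
Q = -30
T(M) = -335 (T(M) = -5 - 30*11*1 = -5 - 330*1 = -5 - 330 = -335)
p(I) = (152 + I)/I
p(291) - T(l) = (152 + 291)/291 - 1*(-335) = (1/291)*443 + 335 = 443/291 + 335 = 97928/291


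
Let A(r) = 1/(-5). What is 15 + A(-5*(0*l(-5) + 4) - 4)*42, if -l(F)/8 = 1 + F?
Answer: 33/5 ≈ 6.6000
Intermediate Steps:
l(F) = -8 - 8*F (l(F) = -8*(1 + F) = -8 - 8*F)
A(r) = -⅕
15 + A(-5*(0*l(-5) + 4) - 4)*42 = 15 - ⅕*42 = 15 - 42/5 = 33/5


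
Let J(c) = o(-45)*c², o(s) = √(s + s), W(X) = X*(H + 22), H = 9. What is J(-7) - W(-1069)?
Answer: 33139 + 147*I*√10 ≈ 33139.0 + 464.85*I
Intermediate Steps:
W(X) = 31*X (W(X) = X*(9 + 22) = X*31 = 31*X)
o(s) = √2*√s (o(s) = √(2*s) = √2*√s)
J(c) = 3*I*√10*c² (J(c) = (√2*√(-45))*c² = (√2*(3*I*√5))*c² = (3*I*√10)*c² = 3*I*√10*c²)
J(-7) - W(-1069) = 3*I*√10*(-7)² - 31*(-1069) = 3*I*√10*49 - 1*(-33139) = 147*I*√10 + 33139 = 33139 + 147*I*√10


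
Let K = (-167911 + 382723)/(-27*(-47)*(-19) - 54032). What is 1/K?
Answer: -6011/16524 ≈ -0.36377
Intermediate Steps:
K = -16524/6011 (K = 214812/(1269*(-19) - 54032) = 214812/(-24111 - 54032) = 214812/(-78143) = 214812*(-1/78143) = -16524/6011 ≈ -2.7490)
1/K = 1/(-16524/6011) = -6011/16524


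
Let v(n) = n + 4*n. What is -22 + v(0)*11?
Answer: -22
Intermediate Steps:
v(n) = 5*n
-22 + v(0)*11 = -22 + (5*0)*11 = -22 + 0*11 = -22 + 0 = -22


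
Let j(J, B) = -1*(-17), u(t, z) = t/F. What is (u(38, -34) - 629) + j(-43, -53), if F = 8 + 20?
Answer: -8549/14 ≈ -610.64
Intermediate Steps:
F = 28
u(t, z) = t/28
j(J, B) = 17
(u(38, -34) - 629) + j(-43, -53) = ((1/28)*38 - 629) + 17 = (19/14 - 629) + 17 = -8787/14 + 17 = -8549/14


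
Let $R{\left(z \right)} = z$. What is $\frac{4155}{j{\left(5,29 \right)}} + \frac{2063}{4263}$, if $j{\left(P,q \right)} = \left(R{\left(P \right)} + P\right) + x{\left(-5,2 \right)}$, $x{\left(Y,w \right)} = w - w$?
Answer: $\frac{3546679}{8526} \approx 415.98$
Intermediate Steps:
$x{\left(Y,w \right)} = 0$
$j{\left(P,q \right)} = 2 P$ ($j{\left(P,q \right)} = \left(P + P\right) + 0 = 2 P + 0 = 2 P$)
$\frac{4155}{j{\left(5,29 \right)}} + \frac{2063}{4263} = \frac{4155}{2 \cdot 5} + \frac{2063}{4263} = \frac{4155}{10} + 2063 \cdot \frac{1}{4263} = 4155 \cdot \frac{1}{10} + \frac{2063}{4263} = \frac{831}{2} + \frac{2063}{4263} = \frac{3546679}{8526}$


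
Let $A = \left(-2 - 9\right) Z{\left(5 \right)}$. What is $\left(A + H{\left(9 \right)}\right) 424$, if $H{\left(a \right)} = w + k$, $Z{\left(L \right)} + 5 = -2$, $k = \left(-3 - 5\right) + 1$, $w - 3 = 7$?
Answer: $33920$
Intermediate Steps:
$w = 10$ ($w = 3 + 7 = 10$)
$k = -7$ ($k = -8 + 1 = -7$)
$Z{\left(L \right)} = -7$ ($Z{\left(L \right)} = -5 - 2 = -7$)
$A = 77$ ($A = \left(-2 - 9\right) \left(-7\right) = \left(-11\right) \left(-7\right) = 77$)
$H{\left(a \right)} = 3$ ($H{\left(a \right)} = 10 - 7 = 3$)
$\left(A + H{\left(9 \right)}\right) 424 = \left(77 + 3\right) 424 = 80 \cdot 424 = 33920$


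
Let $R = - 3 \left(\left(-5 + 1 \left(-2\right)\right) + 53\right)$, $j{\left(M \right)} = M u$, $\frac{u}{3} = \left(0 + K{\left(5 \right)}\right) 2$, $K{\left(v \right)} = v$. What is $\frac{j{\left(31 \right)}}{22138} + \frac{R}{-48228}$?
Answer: $\frac{3992257}{88972622} \approx 0.044871$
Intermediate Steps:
$u = 30$ ($u = 3 \left(0 + 5\right) 2 = 3 \cdot 5 \cdot 2 = 3 \cdot 10 = 30$)
$j{\left(M \right)} = 30 M$ ($j{\left(M \right)} = M 30 = 30 M$)
$R = -138$ ($R = - 3 \left(\left(-5 - 2\right) + 53\right) = - 3 \left(-7 + 53\right) = \left(-3\right) 46 = -138$)
$\frac{j{\left(31 \right)}}{22138} + \frac{R}{-48228} = \frac{30 \cdot 31}{22138} - \frac{138}{-48228} = 930 \cdot \frac{1}{22138} - - \frac{23}{8038} = \frac{465}{11069} + \frac{23}{8038} = \frac{3992257}{88972622}$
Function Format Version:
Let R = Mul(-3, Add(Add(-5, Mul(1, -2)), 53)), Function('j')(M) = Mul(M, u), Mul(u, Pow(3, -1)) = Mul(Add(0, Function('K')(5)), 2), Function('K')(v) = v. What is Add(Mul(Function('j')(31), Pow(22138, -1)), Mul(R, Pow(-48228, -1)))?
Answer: Rational(3992257, 88972622) ≈ 0.044871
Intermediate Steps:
u = 30 (u = Mul(3, Mul(Add(0, 5), 2)) = Mul(3, Mul(5, 2)) = Mul(3, 10) = 30)
Function('j')(M) = Mul(30, M) (Function('j')(M) = Mul(M, 30) = Mul(30, M))
R = -138 (R = Mul(-3, Add(Add(-5, -2), 53)) = Mul(-3, Add(-7, 53)) = Mul(-3, 46) = -138)
Add(Mul(Function('j')(31), Pow(22138, -1)), Mul(R, Pow(-48228, -1))) = Add(Mul(Mul(30, 31), Pow(22138, -1)), Mul(-138, Pow(-48228, -1))) = Add(Mul(930, Rational(1, 22138)), Mul(-138, Rational(-1, 48228))) = Add(Rational(465, 11069), Rational(23, 8038)) = Rational(3992257, 88972622)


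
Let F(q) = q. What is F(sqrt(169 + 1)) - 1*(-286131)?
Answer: 286131 + sqrt(170) ≈ 2.8614e+5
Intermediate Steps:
F(sqrt(169 + 1)) - 1*(-286131) = sqrt(169 + 1) - 1*(-286131) = sqrt(170) + 286131 = 286131 + sqrt(170)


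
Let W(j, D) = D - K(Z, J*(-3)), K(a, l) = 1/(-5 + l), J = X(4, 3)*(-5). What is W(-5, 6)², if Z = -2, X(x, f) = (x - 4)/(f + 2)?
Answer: 961/25 ≈ 38.440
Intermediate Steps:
X(x, f) = (-4 + x)/(2 + f)
J = 0 (J = ((-4 + 4)/(2 + 3))*(-5) = (0/5)*(-5) = ((⅕)*0)*(-5) = 0*(-5) = 0)
W(j, D) = ⅕ + D (W(j, D) = D - 1/(-5 + 0*(-3)) = D - 1/(-5 + 0) = D - 1/(-5) = D - 1*(-⅕) = D + ⅕ = ⅕ + D)
W(-5, 6)² = (⅕ + 6)² = (31/5)² = 961/25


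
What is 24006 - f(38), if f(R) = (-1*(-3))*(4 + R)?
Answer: 23880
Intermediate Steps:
f(R) = 12 + 3*R (f(R) = 3*(4 + R) = 12 + 3*R)
24006 - f(38) = 24006 - (12 + 3*38) = 24006 - (12 + 114) = 24006 - 1*126 = 24006 - 126 = 23880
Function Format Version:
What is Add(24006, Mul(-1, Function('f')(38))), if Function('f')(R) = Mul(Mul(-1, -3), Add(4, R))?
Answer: 23880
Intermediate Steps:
Function('f')(R) = Add(12, Mul(3, R)) (Function('f')(R) = Mul(3, Add(4, R)) = Add(12, Mul(3, R)))
Add(24006, Mul(-1, Function('f')(38))) = Add(24006, Mul(-1, Add(12, Mul(3, 38)))) = Add(24006, Mul(-1, Add(12, 114))) = Add(24006, Mul(-1, 126)) = Add(24006, -126) = 23880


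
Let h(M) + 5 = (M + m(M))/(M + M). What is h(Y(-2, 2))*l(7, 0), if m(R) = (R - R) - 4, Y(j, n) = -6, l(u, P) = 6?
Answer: -25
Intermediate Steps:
m(R) = -4 (m(R) = 0 - 4 = -4)
h(M) = -5 + (-4 + M)/(2*M) (h(M) = -5 + (M - 4)/(M + M) = -5 + (-4 + M)/((2*M)) = -5 + (-4 + M)*(1/(2*M)) = -5 + (-4 + M)/(2*M))
h(Y(-2, 2))*l(7, 0) = (-9/2 - 2/(-6))*6 = (-9/2 - 2*(-1/6))*6 = (-9/2 + 1/3)*6 = -25/6*6 = -25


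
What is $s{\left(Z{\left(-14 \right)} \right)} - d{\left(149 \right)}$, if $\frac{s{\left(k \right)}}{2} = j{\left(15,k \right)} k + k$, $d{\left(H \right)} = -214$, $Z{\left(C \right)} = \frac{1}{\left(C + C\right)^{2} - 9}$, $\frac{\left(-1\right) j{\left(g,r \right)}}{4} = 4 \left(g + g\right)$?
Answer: $\frac{164892}{775} \approx 212.76$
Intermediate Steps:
$j{\left(g,r \right)} = - 32 g$ ($j{\left(g,r \right)} = - 4 \cdot 4 \left(g + g\right) = - 4 \cdot 4 \cdot 2 g = - 4 \cdot 8 g = - 32 g$)
$Z{\left(C \right)} = \frac{1}{-9 + 4 C^{2}}$ ($Z{\left(C \right)} = \frac{1}{\left(2 C\right)^{2} - 9} = \frac{1}{4 C^{2} - 9} = \frac{1}{-9 + 4 C^{2}}$)
$s{\left(k \right)} = - 958 k$ ($s{\left(k \right)} = 2 \left(\left(-32\right) 15 k + k\right) = 2 \left(- 480 k + k\right) = 2 \left(- 479 k\right) = - 958 k$)
$s{\left(Z{\left(-14 \right)} \right)} - d{\left(149 \right)} = - \frac{958}{-9 + 4 \left(-14\right)^{2}} - -214 = - \frac{958}{-9 + 4 \cdot 196} + 214 = - \frac{958}{-9 + 784} + 214 = - \frac{958}{775} + 214 = \frac{164892}{775}$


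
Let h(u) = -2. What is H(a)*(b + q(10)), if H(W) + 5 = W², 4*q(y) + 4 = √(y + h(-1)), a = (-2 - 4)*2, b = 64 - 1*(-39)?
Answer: 14178 + 139*√2/2 ≈ 14276.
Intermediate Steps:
b = 103 (b = 64 + 39 = 103)
a = -12 (a = -6*2 = -12)
q(y) = -1 + √(-2 + y)/4 (q(y) = -1 + √(y - 2)/4 = -1 + √(-2 + y)/4)
H(W) = -5 + W²
H(a)*(b + q(10)) = (-5 + (-12)²)*(103 + (-1 + √(-2 + 10)/4)) = (-5 + 144)*(103 + (-1 + √8/4)) = 139*(103 + (-1 + (2*√2)/4)) = 139*(103 + (-1 + √2/2)) = 139*(102 + √2/2) = 14178 + 139*√2/2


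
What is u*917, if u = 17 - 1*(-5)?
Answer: 20174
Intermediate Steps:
u = 22 (u = 17 + 5 = 22)
u*917 = 22*917 = 20174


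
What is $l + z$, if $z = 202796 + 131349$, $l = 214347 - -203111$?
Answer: $751603$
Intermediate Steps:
$l = 417458$ ($l = 214347 + 203111 = 417458$)
$z = 334145$
$l + z = 417458 + 334145 = 751603$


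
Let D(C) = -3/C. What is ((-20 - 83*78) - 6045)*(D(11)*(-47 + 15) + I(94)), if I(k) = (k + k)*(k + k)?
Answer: -4876166320/11 ≈ -4.4329e+8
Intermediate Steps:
I(k) = 4*k**2 (I(k) = (2*k)*(2*k) = 4*k**2)
((-20 - 83*78) - 6045)*(D(11)*(-47 + 15) + I(94)) = ((-20 - 83*78) - 6045)*((-3/11)*(-47 + 15) + 4*94**2) = ((-20 - 6474) - 6045)*(-3*1/11*(-32) + 4*8836) = (-6494 - 6045)*(-3/11*(-32) + 35344) = -12539*(96/11 + 35344) = -12539*388880/11 = -4876166320/11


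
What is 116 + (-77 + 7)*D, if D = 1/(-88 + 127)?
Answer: 4454/39 ≈ 114.21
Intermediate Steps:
D = 1/39 ≈ 0.025641
116 + (-77 + 7)*D = 116 + (-77 + 7)*(1/39) = 116 - 70*1/39 = 116 - 70/39 = 4454/39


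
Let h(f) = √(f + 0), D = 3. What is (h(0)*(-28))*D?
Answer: 0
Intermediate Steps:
h(f) = √f
(h(0)*(-28))*D = (√0*(-28))*3 = (0*(-28))*3 = 0*3 = 0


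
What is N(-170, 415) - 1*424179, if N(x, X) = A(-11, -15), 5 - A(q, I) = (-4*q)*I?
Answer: -423514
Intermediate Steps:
A(q, I) = 5 + 4*I*q (A(q, I) = 5 - (-4*q)*I = 5 - (-4)*I*q = 5 + 4*I*q)
N(x, X) = 665 (N(x, X) = 5 + 4*(-15)*(-11) = 5 + 660 = 665)
N(-170, 415) - 1*424179 = 665 - 1*424179 = 665 - 424179 = -423514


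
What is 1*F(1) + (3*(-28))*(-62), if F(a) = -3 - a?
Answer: 5204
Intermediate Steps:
1*F(1) + (3*(-28))*(-62) = 1*(-3 - 1*1) + (3*(-28))*(-62) = 1*(-3 - 1) - 84*(-62) = 1*(-4) + 5208 = -4 + 5208 = 5204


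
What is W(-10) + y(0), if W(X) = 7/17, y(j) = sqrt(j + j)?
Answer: 7/17 ≈ 0.41176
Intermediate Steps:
y(j) = sqrt(2)*sqrt(j) (y(j) = sqrt(2*j) = sqrt(2)*sqrt(j))
W(X) = 7/17 (W(X) = 7*(1/17) = 7/17)
W(-10) + y(0) = 7/17 + sqrt(2)*sqrt(0) = 7/17 + sqrt(2)*0 = 7/17 + 0 = 7/17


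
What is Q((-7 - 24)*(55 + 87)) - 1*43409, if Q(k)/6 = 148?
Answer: -42521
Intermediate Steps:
Q(k) = 888 (Q(k) = 6*148 = 888)
Q((-7 - 24)*(55 + 87)) - 1*43409 = 888 - 1*43409 = 888 - 43409 = -42521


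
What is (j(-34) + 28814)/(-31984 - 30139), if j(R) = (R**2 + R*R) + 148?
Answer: -31274/62123 ≈ -0.50342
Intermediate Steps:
j(R) = 148 + 2*R**2 (j(R) = (R**2 + R**2) + 148 = 2*R**2 + 148 = 148 + 2*R**2)
(j(-34) + 28814)/(-31984 - 30139) = ((148 + 2*(-34)**2) + 28814)/(-31984 - 30139) = ((148 + 2*1156) + 28814)/(-62123) = ((148 + 2312) + 28814)*(-1/62123) = (2460 + 28814)*(-1/62123) = 31274*(-1/62123) = -31274/62123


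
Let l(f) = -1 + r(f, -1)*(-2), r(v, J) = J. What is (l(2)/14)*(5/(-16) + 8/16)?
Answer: 3/224 ≈ 0.013393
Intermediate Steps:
l(f) = 1 (l(f) = -1 - 1*(-2) = -1 + 2 = 1)
(l(2)/14)*(5/(-16) + 8/16) = (1/14)*(5/(-16) + 8/16) = (1*(1/14))*(5*(-1/16) + 8*(1/16)) = (-5/16 + ½)/14 = (1/14)*(3/16) = 3/224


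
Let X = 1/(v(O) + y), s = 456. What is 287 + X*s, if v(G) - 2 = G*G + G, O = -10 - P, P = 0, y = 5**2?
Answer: 11345/39 ≈ 290.90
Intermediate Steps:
y = 25
O = -10 (O = -10 - 1*0 = -10 + 0 = -10)
v(G) = 2 + G + G**2 (v(G) = 2 + (G*G + G) = 2 + (G**2 + G) = 2 + (G + G**2) = 2 + G + G**2)
X = 1/117 (X = 1/((2 - 10 + (-10)**2) + 25) = 1/((2 - 10 + 100) + 25) = 1/(92 + 25) = 1/117 ≈ 0.0085470)
287 + X*s = 287 + (1/117)*456 = 287 + 152/39 = 11345/39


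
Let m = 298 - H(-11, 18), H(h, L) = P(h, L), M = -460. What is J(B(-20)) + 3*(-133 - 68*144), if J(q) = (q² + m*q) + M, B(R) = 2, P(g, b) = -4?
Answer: -29627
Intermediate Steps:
H(h, L) = -4
m = 302 (m = 298 - 1*(-4) = 298 + 4 = 302)
J(q) = -460 + q² + 302*q (J(q) = (q² + 302*q) - 460 = -460 + q² + 302*q)
J(B(-20)) + 3*(-133 - 68*144) = (-460 + 2² + 302*2) + 3*(-133 - 68*144) = (-460 + 4 + 604) + 3*(-133 - 9792) = 148 + 3*(-9925) = 148 - 29775 = -29627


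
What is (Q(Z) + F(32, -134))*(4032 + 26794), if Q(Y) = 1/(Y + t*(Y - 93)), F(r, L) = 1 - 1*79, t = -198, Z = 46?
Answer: -11243089915/4676 ≈ -2.4044e+6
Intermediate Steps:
F(r, L) = -78 (F(r, L) = 1 - 79 = -78)
Q(Y) = 1/(18414 - 197*Y) (Q(Y) = 1/(Y - 198*(Y - 93)) = 1/(Y - 198*(-93 + Y)) = 1/(Y + (18414 - 198*Y)) = 1/(18414 - 197*Y))
(Q(Z) + F(32, -134))*(4032 + 26794) = (1/(18414 - 197*46) - 78)*(4032 + 26794) = (1/(18414 - 9062) - 78)*30826 = (1/9352 - 78)*30826 = -729455/9352*30826 = -11243089915/4676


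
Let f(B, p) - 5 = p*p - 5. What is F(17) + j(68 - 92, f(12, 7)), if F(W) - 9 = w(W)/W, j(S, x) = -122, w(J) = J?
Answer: -112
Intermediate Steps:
f(B, p) = p² (f(B, p) = 5 + (p*p - 5) = 5 + (p² - 5) = 5 + (-5 + p²) = p²)
F(W) = 10 (F(W) = 9 + W/W = 9 + 1 = 10)
F(17) + j(68 - 92, f(12, 7)) = 10 - 122 = -112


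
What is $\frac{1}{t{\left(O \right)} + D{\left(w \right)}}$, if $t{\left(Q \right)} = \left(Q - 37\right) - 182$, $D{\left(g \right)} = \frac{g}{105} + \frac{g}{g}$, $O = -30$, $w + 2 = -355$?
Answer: $- \frac{5}{1257} \approx -0.0039777$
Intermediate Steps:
$w = -357$ ($w = -2 - 355 = -357$)
$D{\left(g \right)} = 1 + \frac{g}{105}$ ($D{\left(g \right)} = g \frac{1}{105} + 1 = \frac{g}{105} + 1 = 1 + \frac{g}{105}$)
$t{\left(Q \right)} = -219 + Q$ ($t{\left(Q \right)} = \left(-37 + Q\right) - 182 = -219 + Q$)
$\frac{1}{t{\left(O \right)} + D{\left(w \right)}} = \frac{1}{\left(-219 - 30\right) + \left(1 + \frac{1}{105} \left(-357\right)\right)} = \frac{1}{-249 + \left(1 - \frac{17}{5}\right)} = \frac{1}{-249 - \frac{12}{5}} = \frac{1}{- \frac{1257}{5}} = - \frac{5}{1257}$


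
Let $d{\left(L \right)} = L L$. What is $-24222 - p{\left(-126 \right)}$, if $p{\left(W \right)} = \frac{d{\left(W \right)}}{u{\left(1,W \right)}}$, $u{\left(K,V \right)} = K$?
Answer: $-40098$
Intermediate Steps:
$d{\left(L \right)} = L^{2}$
$p{\left(W \right)} = W^{2}$ ($p{\left(W \right)} = \frac{W^{2}}{1} = W^{2} \cdot 1 = W^{2}$)
$-24222 - p{\left(-126 \right)} = -24222 - \left(-126\right)^{2} = -24222 - 15876 = -40098$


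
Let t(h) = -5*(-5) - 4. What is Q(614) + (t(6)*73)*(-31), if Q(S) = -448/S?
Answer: -14589785/307 ≈ -47524.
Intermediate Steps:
t(h) = 21 (t(h) = 25 - 4 = 21)
Q(614) + (t(6)*73)*(-31) = -448/614 + (21*73)*(-31) = -448*1/614 + 1533*(-31) = -224/307 - 47523 = -14589785/307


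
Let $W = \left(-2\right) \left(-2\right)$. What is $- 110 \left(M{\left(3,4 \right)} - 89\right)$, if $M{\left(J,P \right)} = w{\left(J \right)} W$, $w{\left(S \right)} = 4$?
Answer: $8030$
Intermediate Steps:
$W = 4$
$M{\left(J,P \right)} = 16$ ($M{\left(J,P \right)} = 4 \cdot 4 = 16$)
$- 110 \left(M{\left(3,4 \right)} - 89\right) = - 110 \left(16 - 89\right) = \left(-110\right) \left(-73\right) = 8030$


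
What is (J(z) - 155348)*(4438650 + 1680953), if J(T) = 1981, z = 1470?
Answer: -938545153301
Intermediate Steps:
(J(z) - 155348)*(4438650 + 1680953) = (1981 - 155348)*(4438650 + 1680953) = -153367*6119603 = -938545153301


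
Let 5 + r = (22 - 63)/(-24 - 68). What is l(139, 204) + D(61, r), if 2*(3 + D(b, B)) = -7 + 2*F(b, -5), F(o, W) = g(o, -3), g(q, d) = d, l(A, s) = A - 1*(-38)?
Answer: 335/2 ≈ 167.50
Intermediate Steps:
l(A, s) = 38 + A (l(A, s) = A + 38 = 38 + A)
F(o, W) = -3
r = -419/92 (r = -5 + (22 - 63)/(-24 - 68) = -5 - 41/(-92) = -5 - 41*(-1/92) = -5 + 41/92 = -419/92 ≈ -4.5543)
D(b, B) = -19/2 (D(b, B) = -3 + (-7 + 2*(-3))/2 = -3 + (-7 - 6)/2 = -3 + (½)*(-13) = -3 - 13/2 = -19/2)
l(139, 204) + D(61, r) = (38 + 139) - 19/2 = 177 - 19/2 = 335/2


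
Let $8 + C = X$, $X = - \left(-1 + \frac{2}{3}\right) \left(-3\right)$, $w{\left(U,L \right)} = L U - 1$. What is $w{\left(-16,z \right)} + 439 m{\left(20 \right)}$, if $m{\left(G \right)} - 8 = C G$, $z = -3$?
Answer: $-75461$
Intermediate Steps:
$w{\left(U,L \right)} = -1 + L U$
$X = -1$ ($X = - \left(-1 + 2 \cdot \frac{1}{3}\right) \left(-3\right) = - \left(-1 + \frac{2}{3}\right) \left(-3\right) = - \frac{\left(-1\right) \left(-3\right)}{3} = \left(-1\right) 1 = -1$)
$C = -9$ ($C = -8 - 1 = -9$)
$m{\left(G \right)} = 8 - 9 G$
$w{\left(-16,z \right)} + 439 m{\left(20 \right)} = \left(-1 - -48\right) + 439 \left(8 - 180\right) = \left(-1 + 48\right) + 439 \left(8 - 180\right) = 47 + 439 \left(-172\right) = 47 - 75508 = -75461$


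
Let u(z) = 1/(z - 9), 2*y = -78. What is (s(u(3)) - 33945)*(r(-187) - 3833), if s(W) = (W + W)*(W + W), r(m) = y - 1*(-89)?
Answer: 385240544/3 ≈ 1.2841e+8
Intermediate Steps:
y = -39 (y = (½)*(-78) = -39)
u(z) = 1/(-9 + z)
r(m) = 50 (r(m) = -39 - 1*(-89) = -39 + 89 = 50)
s(W) = 4*W² (s(W) = (2*W)*(2*W) = 4*W²)
(s(u(3)) - 33945)*(r(-187) - 3833) = (4*(1/(-9 + 3))² - 33945)*(50 - 3833) = (4*(1/(-6))² - 33945)*(-3783) = (4*(-⅙)² - 33945)*(-3783) = (4*(1/36) - 33945)*(-3783) = (⅑ - 33945)*(-3783) = -305504/9*(-3783) = 385240544/3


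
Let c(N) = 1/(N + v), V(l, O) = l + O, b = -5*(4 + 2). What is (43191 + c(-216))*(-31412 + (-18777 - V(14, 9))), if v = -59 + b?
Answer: -661455429848/305 ≈ -2.1687e+9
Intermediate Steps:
b = -30 (b = -5*6 = -30)
V(l, O) = O + l
v = -89 (v = -59 - 30 = -89)
c(N) = 1/(-89 + N) (c(N) = 1/(N - 89) = 1/(-89 + N))
(43191 + c(-216))*(-31412 + (-18777 - V(14, 9))) = (43191 + 1/(-89 - 216))*(-31412 + (-18777 - (9 + 14))) = (43191 + 1/(-305))*(-31412 + (-18777 - 1*23)) = (43191 - 1/305)*(-31412 + (-18777 - 23)) = 13173254*(-31412 - 18800)/305 = (13173254/305)*(-50212) = -661455429848/305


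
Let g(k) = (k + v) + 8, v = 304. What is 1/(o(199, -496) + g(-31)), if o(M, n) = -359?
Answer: -1/78 ≈ -0.012821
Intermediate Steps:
g(k) = 312 + k (g(k) = (k + 304) + 8 = (304 + k) + 8 = 312 + k)
1/(o(199, -496) + g(-31)) = 1/(-359 + (312 - 31)) = 1/(-359 + 281) = 1/(-78) = -1/78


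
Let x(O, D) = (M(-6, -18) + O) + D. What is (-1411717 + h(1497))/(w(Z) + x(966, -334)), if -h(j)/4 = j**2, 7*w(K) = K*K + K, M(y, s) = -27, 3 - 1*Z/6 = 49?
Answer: -72630271/80135 ≈ -906.35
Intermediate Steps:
Z = -276 (Z = 18 - 6*49 = 18 - 294 = -276)
x(O, D) = -27 + D + O (x(O, D) = (-27 + O) + D = -27 + D + O)
w(K) = K/7 + K**2/7 (w(K) = (K*K + K)/7 = (K**2 + K)/7 = (K + K**2)/7 = K/7 + K**2/7)
h(j) = -4*j**2
(-1411717 + h(1497))/(w(Z) + x(966, -334)) = (-1411717 - 4*1497**2)/((1/7)*(-276)*(1 - 276) + (-27 - 334 + 966)) = (-1411717 - 4*2241009)/((1/7)*(-276)*(-275) + 605) = (-1411717 - 8964036)/(75900/7 + 605) = -10375753/80135/7 = -10375753*7/80135 = -72630271/80135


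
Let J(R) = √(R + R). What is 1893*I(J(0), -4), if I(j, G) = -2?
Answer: -3786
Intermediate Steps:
J(R) = √2*√R (J(R) = √(2*R) = √2*√R)
1893*I(J(0), -4) = 1893*(-2) = -3786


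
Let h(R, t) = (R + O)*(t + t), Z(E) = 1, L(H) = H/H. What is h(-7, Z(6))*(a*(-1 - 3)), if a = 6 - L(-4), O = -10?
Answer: 680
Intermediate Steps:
L(H) = 1
a = 5 (a = 6 - 1*1 = 6 - 1 = 5)
h(R, t) = 2*t*(-10 + R) (h(R, t) = (R - 10)*(t + t) = (-10 + R)*(2*t) = 2*t*(-10 + R))
h(-7, Z(6))*(a*(-1 - 3)) = (2*1*(-10 - 7))*(5*(-1 - 3)) = (2*1*(-17))*(5*(-4)) = -34*(-20) = 680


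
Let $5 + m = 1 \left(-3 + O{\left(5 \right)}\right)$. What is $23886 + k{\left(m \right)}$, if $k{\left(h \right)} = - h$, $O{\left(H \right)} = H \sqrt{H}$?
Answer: $23894 - 5 \sqrt{5} \approx 23883.0$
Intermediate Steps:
$O{\left(H \right)} = H^{\frac{3}{2}}$
$m = -8 + 5 \sqrt{5}$ ($m = -5 + 1 \left(-3 + 5^{\frac{3}{2}}\right) = -5 + 1 \left(-3 + 5 \sqrt{5}\right) = -5 - \left(3 - 5 \sqrt{5}\right) = -8 + 5 \sqrt{5} \approx 3.1803$)
$23886 + k{\left(m \right)} = 23886 - \left(-8 + 5 \sqrt{5}\right) = 23886 + \left(8 - 5 \sqrt{5}\right) = 23894 - 5 \sqrt{5}$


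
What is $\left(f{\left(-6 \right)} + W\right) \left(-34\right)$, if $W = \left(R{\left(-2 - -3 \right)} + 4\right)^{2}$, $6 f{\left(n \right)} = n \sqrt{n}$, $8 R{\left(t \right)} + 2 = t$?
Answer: $- \frac{16337}{32} + 34 i \sqrt{6} \approx -510.53 + 83.283 i$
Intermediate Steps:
$R{\left(t \right)} = - \frac{1}{4} + \frac{t}{8}$
$f{\left(n \right)} = \frac{n^{\frac{3}{2}}}{6}$ ($f{\left(n \right)} = \frac{n \sqrt{n}}{6} = \frac{n^{\frac{3}{2}}}{6}$)
$W = \frac{961}{64}$ ($W = \left(\left(- \frac{1}{4} + \frac{-2 - -3}{8}\right) + 4\right)^{2} = \left(\left(- \frac{1}{4} + \frac{-2 + 3}{8}\right) + 4\right)^{2} = \left(\left(- \frac{1}{4} + \frac{1}{8} \cdot 1\right) + 4\right)^{2} = \left(\left(- \frac{1}{4} + \frac{1}{8}\right) + 4\right)^{2} = \left(- \frac{1}{8} + 4\right)^{2} = \left(\frac{31}{8}\right)^{2} = \frac{961}{64} \approx 15.016$)
$\left(f{\left(-6 \right)} + W\right) \left(-34\right) = \left(\frac{\left(-6\right)^{\frac{3}{2}}}{6} + \frac{961}{64}\right) \left(-34\right) = \left(\frac{\left(-6\right) i \sqrt{6}}{6} + \frac{961}{64}\right) \left(-34\right) = \left(- i \sqrt{6} + \frac{961}{64}\right) \left(-34\right) = \left(\frac{961}{64} - i \sqrt{6}\right) \left(-34\right) = - \frac{16337}{32} + 34 i \sqrt{6}$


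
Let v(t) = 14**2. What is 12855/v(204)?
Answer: 12855/196 ≈ 65.587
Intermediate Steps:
v(t) = 196
12855/v(204) = 12855/196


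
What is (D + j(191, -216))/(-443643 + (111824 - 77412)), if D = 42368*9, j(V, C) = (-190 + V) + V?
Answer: -381504/409231 ≈ -0.93225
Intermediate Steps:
j(V, C) = -190 + 2*V
D = 381312
(D + j(191, -216))/(-443643 + (111824 - 77412)) = (381312 + (-190 + 2*191))/(-443643 + (111824 - 77412)) = (381312 + (-190 + 382))/(-443643 + 34412) = (381312 + 192)/(-409231) = 381504*(-1/409231) = -381504/409231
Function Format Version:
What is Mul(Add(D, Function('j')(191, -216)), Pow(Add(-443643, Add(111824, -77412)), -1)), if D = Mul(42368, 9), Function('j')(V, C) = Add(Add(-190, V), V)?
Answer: Rational(-381504, 409231) ≈ -0.93225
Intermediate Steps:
Function('j')(V, C) = Add(-190, Mul(2, V))
D = 381312
Mul(Add(D, Function('j')(191, -216)), Pow(Add(-443643, Add(111824, -77412)), -1)) = Mul(Add(381312, Add(-190, Mul(2, 191))), Pow(Add(-443643, Add(111824, -77412)), -1)) = Mul(Add(381312, Add(-190, 382)), Pow(Add(-443643, 34412), -1)) = Mul(Add(381312, 192), Pow(-409231, -1)) = Mul(381504, Rational(-1, 409231)) = Rational(-381504, 409231)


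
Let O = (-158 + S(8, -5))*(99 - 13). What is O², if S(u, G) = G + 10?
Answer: 173132964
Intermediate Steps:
S(u, G) = 10 + G
O = -13158 (O = (-158 + (10 - 5))*(99 - 13) = (-158 + 5)*86 = -153*86 = -13158)
O² = (-13158)² = 173132964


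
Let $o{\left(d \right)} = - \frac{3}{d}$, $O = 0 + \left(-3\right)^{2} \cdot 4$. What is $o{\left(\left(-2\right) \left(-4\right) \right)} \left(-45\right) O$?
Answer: $\frac{1215}{2} \approx 607.5$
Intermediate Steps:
$O = 36$ ($O = 0 + 9 \cdot 4 = 0 + 36 = 36$)
$o{\left(\left(-2\right) \left(-4\right) \right)} \left(-45\right) O = - \frac{3}{\left(-2\right) \left(-4\right)} \left(-45\right) 36 = - \frac{3}{8} \left(-45\right) 36 = \left(-3\right) \frac{1}{8} \left(-45\right) 36 = \left(- \frac{3}{8}\right) \left(-45\right) 36 = \frac{135}{8} \cdot 36 = \frac{1215}{2}$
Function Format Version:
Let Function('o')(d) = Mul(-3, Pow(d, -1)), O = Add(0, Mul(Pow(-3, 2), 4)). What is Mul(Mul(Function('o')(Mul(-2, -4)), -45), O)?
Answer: Rational(1215, 2) ≈ 607.50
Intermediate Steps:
O = 36 (O = Add(0, Mul(9, 4)) = Add(0, 36) = 36)
Mul(Mul(Function('o')(Mul(-2, -4)), -45), O) = Mul(Mul(Mul(-3, Pow(Mul(-2, -4), -1)), -45), 36) = Mul(Mul(Mul(-3, Pow(8, -1)), -45), 36) = Mul(Mul(Mul(-3, Rational(1, 8)), -45), 36) = Mul(Mul(Rational(-3, 8), -45), 36) = Mul(Rational(135, 8), 36) = Rational(1215, 2)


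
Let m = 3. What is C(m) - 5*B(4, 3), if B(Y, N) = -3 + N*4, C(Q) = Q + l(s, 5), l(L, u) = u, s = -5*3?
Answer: -37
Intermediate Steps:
s = -15
C(Q) = 5 + Q (C(Q) = Q + 5 = 5 + Q)
B(Y, N) = -3 + 4*N
C(m) - 5*B(4, 3) = (5 + 3) - 5*(-3 + 4*3) = 8 - 5*(-3 + 12) = 8 - 5*9 = 8 - 45 = -37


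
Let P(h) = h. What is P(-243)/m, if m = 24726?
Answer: -81/8242 ≈ -0.0098277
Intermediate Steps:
P(-243)/m = -243/24726 = -243*1/24726 = -81/8242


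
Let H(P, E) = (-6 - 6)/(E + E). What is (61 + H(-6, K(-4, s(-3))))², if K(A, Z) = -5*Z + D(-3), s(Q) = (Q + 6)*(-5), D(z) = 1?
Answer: 5359225/1444 ≈ 3711.4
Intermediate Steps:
s(Q) = -30 - 5*Q (s(Q) = (6 + Q)*(-5) = -30 - 5*Q)
K(A, Z) = 1 - 5*Z (K(A, Z) = -5*Z + 1 = 1 - 5*Z)
H(P, E) = -6/E (H(P, E) = -12*1/(2*E) = -6/E)
(61 + H(-6, K(-4, s(-3))))² = (61 - 6/(1 - 5*(-30 - 5*(-3))))² = (61 - 6/(1 - 5*(-30 + 15)))² = (61 - 6/(1 - 5*(-15)))² = (61 - 6/(1 + 75))² = (61 - 6/76)² = (61 - 6*1/76)² = (61 - 3/38)² = (2315/38)² = 5359225/1444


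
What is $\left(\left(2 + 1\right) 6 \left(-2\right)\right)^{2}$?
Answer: $1296$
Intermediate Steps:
$\left(\left(2 + 1\right) 6 \left(-2\right)\right)^{2} = \left(3 \cdot 6 \left(-2\right)\right)^{2} = \left(18 \left(-2\right)\right)^{2} = \left(-36\right)^{2} = 1296$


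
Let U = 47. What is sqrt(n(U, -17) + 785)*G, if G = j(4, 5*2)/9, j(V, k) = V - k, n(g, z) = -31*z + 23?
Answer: -2*sqrt(1335)/3 ≈ -24.358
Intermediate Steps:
n(g, z) = 23 - 31*z
G = -2/3 (G = (4 - 5*2)/9 = (4 - 1*10)*(1/9) = (4 - 10)*(1/9) = -6*1/9 = -2/3 ≈ -0.66667)
sqrt(n(U, -17) + 785)*G = sqrt((23 - 31*(-17)) + 785)*(-2/3) = sqrt((23 + 527) + 785)*(-2/3) = sqrt(550 + 785)*(-2/3) = sqrt(1335)*(-2/3) = -2*sqrt(1335)/3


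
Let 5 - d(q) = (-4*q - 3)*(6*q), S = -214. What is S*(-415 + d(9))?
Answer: -362944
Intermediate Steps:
d(q) = 5 - 6*q*(-3 - 4*q) (d(q) = 5 - (-4*q - 3)*6*q = 5 - (-3 - 4*q)*6*q = 5 - 6*q*(-3 - 4*q))
S*(-415 + d(9)) = -214*(-415 + (5 + 18*9 + 24*9**2)) = -214*(-415 + (5 + 162 + 24*81)) = -214*(-415 + (5 + 162 + 1944)) = -214*(-415 + 2111) = -214*1696 = -362944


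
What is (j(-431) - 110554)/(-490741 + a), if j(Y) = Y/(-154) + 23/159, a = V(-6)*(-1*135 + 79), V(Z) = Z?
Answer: 2706953173/12008056830 ≈ 0.22543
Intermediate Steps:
a = 336 (a = -6*(-1*135 + 79) = -6*(-135 + 79) = -6*(-56) = 336)
j(Y) = 23/159 - Y/154 (j(Y) = Y*(-1/154) + 23*(1/159) = -Y/154 + 23/159 = 23/159 - Y/154)
(j(-431) - 110554)/(-490741 + a) = ((23/159 - 1/154*(-431)) - 110554)/(-490741 + 336) = ((23/159 + 431/154) - 110554)/(-490405) = (72071/24486 - 110554)*(-1/490405) = -2706953173/24486*(-1/490405) = 2706953173/12008056830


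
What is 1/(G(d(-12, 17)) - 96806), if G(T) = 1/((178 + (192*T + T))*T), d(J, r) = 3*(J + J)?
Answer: -987696/95614898975 ≈ -1.0330e-5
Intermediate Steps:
d(J, r) = 6*J (d(J, r) = 3*(2*J) = 6*J)
G(T) = 1/(T*(178 + 193*T)) (G(T) = 1/((178 + 193*T)*T) = 1/(T*(178 + 193*T)))
1/(G(d(-12, 17)) - 96806) = 1/(1/(((6*(-12)))*(178 + 193*(6*(-12)))) - 96806) = 1/(1/((-72)*(178 + 193*(-72))) - 96806) = 1/(-1/(72*(178 - 13896)) - 96806) = 1/(-1/72/(-13718) - 96806) = 1/(-1/72*(-1/13718) - 96806) = 1/(1/987696 - 96806) = 1/(-95614898975/987696) = -987696/95614898975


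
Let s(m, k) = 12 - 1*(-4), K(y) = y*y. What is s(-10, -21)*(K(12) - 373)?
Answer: -3664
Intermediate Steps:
K(y) = y**2
s(m, k) = 16 (s(m, k) = 12 + 4 = 16)
s(-10, -21)*(K(12) - 373) = 16*(12**2 - 373) = 16*(144 - 373) = 16*(-229) = -3664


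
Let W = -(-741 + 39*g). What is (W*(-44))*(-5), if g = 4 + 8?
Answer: 60060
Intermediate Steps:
g = 12
W = 273 (W = -39/(1/(-19 + 12)) = -39/(1/(-7)) = -39/(-⅐) = -39*(-7) = 273)
(W*(-44))*(-5) = (273*(-44))*(-5) = -12012*(-5) = 60060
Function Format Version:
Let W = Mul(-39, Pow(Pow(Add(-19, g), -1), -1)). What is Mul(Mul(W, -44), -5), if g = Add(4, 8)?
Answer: 60060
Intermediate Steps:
g = 12
W = 273 (W = Mul(-39, Pow(Pow(Add(-19, 12), -1), -1)) = Mul(-39, Pow(Pow(-7, -1), -1)) = Mul(-39, Pow(Rational(-1, 7), -1)) = Mul(-39, -7) = 273)
Mul(Mul(W, -44), -5) = Mul(Mul(273, -44), -5) = Mul(-12012, -5) = 60060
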